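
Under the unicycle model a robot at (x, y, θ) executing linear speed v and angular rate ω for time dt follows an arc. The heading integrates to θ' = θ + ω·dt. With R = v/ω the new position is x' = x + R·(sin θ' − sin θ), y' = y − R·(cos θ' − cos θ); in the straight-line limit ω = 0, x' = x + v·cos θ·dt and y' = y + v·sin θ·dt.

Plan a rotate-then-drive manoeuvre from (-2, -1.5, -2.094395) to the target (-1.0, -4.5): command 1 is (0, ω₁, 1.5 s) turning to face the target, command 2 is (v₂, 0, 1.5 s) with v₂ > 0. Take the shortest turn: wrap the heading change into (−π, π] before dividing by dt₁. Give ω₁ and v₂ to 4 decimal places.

ω₁ = 0.5636, v₂ = 2.1082

heading to target = atan2(-4.5−-1.5, -1−-2) = -1.2490
Δθ = wrap(-1.2490 − -2.0944) = 0.8453; ω₁ = Δθ/dt₁ = 0.5636
distance = √((-1−-2)² + (-4.5−-1.5)²) = 3.1623; v₂ = distance/dt₂ = 2.1082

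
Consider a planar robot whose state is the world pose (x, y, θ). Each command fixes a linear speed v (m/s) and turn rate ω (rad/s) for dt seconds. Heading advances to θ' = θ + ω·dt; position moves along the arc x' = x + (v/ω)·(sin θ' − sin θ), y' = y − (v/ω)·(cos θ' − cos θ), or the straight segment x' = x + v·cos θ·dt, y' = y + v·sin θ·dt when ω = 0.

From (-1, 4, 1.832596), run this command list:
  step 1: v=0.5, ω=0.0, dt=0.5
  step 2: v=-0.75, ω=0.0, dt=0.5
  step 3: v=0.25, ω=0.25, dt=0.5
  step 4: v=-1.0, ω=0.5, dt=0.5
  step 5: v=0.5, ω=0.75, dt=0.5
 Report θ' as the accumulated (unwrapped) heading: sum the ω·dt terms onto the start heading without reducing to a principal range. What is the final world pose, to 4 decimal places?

step 1: θ'=1.8326 (straight) → pose (-1.0647, 4.2415, 1.8326)
step 2: θ'=1.8326 (straight) → pose (-0.9676, 3.8793, 1.8326)
step 3: θ'=1.9576 (R=1.0000) → pose (-1.0075, 3.9977, 1.9576)
step 4: θ'=2.2076 (R=-2.0000) → pose (-0.7632, 3.5629, 2.2076)
step 5: θ'=2.5826 (R=0.6667) → pose (-0.9457, 3.7316, 2.5826)

(-0.9457, 3.7316, 2.5826)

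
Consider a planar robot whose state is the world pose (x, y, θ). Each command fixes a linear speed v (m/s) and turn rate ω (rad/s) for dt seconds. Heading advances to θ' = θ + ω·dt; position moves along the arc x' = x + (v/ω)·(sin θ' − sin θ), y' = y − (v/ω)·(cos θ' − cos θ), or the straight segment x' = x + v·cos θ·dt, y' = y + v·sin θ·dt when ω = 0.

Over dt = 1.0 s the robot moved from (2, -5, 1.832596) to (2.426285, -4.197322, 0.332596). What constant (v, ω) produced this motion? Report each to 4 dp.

v = 1.0000, ω = -1.5000

Δθ = 0.332596 − 1.832596 = -1.500000
ω = Δθ/dt = -1.500000/1.0 = -1.5000
R = −Δy/(cos θ' − cos θ) = -0.6667
v = R·ω = -0.6667·-1.5000 = 1.0000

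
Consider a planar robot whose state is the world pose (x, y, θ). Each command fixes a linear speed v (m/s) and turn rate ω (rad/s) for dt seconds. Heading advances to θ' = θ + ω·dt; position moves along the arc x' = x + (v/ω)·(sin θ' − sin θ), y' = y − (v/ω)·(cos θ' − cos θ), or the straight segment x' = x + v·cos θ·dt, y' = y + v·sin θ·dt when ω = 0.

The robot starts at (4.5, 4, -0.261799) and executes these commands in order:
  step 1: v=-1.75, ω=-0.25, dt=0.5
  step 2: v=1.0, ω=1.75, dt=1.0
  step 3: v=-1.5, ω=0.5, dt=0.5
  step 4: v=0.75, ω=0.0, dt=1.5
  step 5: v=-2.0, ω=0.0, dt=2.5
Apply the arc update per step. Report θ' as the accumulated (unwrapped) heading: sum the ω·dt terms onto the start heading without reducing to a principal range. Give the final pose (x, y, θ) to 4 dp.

(4.5484, 0.0731, 1.6132)

step 1: θ'=-0.3868 (R=7.0000) → pose (3.6711, 4.2786, -0.3868)
step 2: θ'=1.3632 (R=0.5714) → pose (4.4459, 4.6901, 1.3632)
step 3: θ'=1.6132 (R=-3.0000) → pose (4.3842, 3.9446, 1.6132)
step 4: θ'=1.6132 (straight) → pose (4.3365, 5.0686, 1.6132)
step 5: θ'=1.6132 (straight) → pose (4.5484, 0.0731, 1.6132)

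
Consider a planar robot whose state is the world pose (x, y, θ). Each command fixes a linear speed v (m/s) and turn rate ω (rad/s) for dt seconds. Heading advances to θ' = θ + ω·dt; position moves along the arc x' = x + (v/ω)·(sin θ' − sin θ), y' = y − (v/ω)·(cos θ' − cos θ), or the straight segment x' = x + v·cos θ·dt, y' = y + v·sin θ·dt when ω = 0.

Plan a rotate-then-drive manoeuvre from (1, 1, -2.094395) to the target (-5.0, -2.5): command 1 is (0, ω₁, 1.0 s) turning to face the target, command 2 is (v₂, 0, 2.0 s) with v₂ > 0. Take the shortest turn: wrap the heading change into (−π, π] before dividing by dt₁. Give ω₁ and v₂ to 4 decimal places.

heading to target = atan2(-2.5−1, -5−1) = -2.6135
Δθ = wrap(-2.6135 − -2.0944) = -0.5191; ω₁ = Δθ/dt₁ = -0.5191
distance = √((-5−1)² + (-2.5−1)²) = 6.9462; v₂ = distance/dt₂ = 3.4731

ω₁ = -0.5191, v₂ = 3.4731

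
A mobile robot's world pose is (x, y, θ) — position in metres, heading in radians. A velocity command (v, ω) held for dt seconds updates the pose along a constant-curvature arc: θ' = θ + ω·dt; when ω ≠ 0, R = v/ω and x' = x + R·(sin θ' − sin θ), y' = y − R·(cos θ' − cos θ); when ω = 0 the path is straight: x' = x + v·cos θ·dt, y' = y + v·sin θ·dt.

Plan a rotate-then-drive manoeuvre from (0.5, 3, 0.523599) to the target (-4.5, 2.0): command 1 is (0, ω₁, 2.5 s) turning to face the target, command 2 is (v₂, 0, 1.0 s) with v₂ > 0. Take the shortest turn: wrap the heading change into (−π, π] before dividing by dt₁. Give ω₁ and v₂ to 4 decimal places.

ω₁ = 1.1262, v₂ = 5.0990

heading to target = atan2(2−3, -4.5−0.5) = -2.9442
Δθ = wrap(-2.9442 − 0.5236) = 2.8154; ω₁ = Δθ/dt₁ = 1.1262
distance = √((-4.5−0.5)² + (2−3)²) = 5.0990; v₂ = distance/dt₂ = 5.0990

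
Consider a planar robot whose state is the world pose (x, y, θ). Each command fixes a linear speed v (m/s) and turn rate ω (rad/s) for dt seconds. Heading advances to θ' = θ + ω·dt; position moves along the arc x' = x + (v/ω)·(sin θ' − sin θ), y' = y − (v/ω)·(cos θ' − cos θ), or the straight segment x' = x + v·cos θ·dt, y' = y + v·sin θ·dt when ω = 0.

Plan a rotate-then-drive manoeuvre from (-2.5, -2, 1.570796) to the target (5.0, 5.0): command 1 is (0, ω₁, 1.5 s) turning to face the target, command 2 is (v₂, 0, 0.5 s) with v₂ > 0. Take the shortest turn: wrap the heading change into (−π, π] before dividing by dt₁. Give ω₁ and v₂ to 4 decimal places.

ω₁ = -0.5466, v₂ = 20.5183

heading to target = atan2(5−-2, 5−-2.5) = 0.7509
Δθ = wrap(0.7509 − 1.5708) = -0.8199; ω₁ = Δθ/dt₁ = -0.5466
distance = √((5−-2.5)² + (5−-2)²) = 10.2591; v₂ = distance/dt₂ = 20.5183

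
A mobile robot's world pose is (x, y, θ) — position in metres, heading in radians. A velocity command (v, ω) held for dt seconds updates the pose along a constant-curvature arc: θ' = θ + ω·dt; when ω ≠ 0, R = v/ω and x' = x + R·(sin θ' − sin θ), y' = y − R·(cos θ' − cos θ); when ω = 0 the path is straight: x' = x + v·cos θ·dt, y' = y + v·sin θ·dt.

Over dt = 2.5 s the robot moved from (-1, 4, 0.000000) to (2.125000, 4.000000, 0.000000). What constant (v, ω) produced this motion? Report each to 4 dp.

v = 1.2500, ω = 0.0000

Δθ = 0.000000 − 0.000000 = 0.000000
ω = Δθ/dt = 0.000000/2.5 = 0.0000
ω = 0 → v = (Δx·cos θ + Δy·sin θ)/dt = 1.2500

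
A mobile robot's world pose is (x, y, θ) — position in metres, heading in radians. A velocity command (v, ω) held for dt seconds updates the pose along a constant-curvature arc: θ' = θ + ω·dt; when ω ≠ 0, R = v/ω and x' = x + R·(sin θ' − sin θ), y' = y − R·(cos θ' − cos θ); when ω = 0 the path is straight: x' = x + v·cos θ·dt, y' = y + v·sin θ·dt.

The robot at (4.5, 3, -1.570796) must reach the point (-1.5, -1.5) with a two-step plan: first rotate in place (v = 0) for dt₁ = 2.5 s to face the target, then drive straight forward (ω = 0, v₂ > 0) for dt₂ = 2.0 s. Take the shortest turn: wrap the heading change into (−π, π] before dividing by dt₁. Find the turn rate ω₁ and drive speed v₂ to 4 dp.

ω₁ = -0.3709, v₂ = 3.7500

heading to target = atan2(-1.5−3, -1.5−4.5) = -2.4981
Δθ = wrap(-2.4981 − -1.5708) = -0.9273; ω₁ = Δθ/dt₁ = -0.3709
distance = √((-1.5−4.5)² + (-1.5−3)²) = 7.5000; v₂ = distance/dt₂ = 3.7500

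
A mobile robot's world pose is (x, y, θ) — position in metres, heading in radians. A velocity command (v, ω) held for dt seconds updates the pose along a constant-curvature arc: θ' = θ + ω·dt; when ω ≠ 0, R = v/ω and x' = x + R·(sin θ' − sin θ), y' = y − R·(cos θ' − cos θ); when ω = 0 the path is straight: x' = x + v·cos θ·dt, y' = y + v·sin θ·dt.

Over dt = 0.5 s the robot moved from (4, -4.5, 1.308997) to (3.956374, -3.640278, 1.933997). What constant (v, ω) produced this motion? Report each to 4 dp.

Δθ = 1.933997 − 1.308997 = 0.625000
ω = Δθ/dt = 0.625000/0.5 = 1.2500
R = −Δy/(cos θ' − cos θ) = 1.4000
v = R·ω = 1.4000·1.2500 = 1.7500

v = 1.7500, ω = 1.2500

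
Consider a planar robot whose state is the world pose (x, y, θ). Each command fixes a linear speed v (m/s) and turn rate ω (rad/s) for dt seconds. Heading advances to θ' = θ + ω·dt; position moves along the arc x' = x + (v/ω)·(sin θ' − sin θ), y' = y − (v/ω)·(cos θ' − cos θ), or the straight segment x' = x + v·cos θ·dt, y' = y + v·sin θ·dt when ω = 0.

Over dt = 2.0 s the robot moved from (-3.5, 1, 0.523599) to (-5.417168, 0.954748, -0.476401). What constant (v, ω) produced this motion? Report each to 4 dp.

Δθ = -0.476401 − 0.523599 = -1.000000
ω = Δθ/dt = -1.000000/2.0 = -0.5000
R = Δx/(sin θ' − sin θ) = 2.0000
v = R·ω = 2.0000·-0.5000 = -1.0000

v = -1.0000, ω = -0.5000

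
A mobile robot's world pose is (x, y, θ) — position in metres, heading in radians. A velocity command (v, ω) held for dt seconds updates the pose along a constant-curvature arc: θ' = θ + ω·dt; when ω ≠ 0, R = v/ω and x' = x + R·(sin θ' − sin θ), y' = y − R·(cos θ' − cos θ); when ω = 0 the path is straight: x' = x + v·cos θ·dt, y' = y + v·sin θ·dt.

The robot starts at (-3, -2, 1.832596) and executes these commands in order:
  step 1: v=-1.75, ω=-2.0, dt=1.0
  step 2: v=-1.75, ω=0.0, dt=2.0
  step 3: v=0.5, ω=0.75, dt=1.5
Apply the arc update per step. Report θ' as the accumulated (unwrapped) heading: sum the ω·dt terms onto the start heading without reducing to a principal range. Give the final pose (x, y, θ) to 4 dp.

step 1: θ'=-0.1674 (R=0.8750) → pose (-3.9910, -3.0892, -0.1674)
step 2: θ'=-0.1674 (straight) → pose (-7.4421, -2.5061, -0.1674)
step 3: θ'=0.9576 (R=0.6667) → pose (-6.7858, -2.2324, 0.9576)

(-6.7858, -2.2324, 0.9576)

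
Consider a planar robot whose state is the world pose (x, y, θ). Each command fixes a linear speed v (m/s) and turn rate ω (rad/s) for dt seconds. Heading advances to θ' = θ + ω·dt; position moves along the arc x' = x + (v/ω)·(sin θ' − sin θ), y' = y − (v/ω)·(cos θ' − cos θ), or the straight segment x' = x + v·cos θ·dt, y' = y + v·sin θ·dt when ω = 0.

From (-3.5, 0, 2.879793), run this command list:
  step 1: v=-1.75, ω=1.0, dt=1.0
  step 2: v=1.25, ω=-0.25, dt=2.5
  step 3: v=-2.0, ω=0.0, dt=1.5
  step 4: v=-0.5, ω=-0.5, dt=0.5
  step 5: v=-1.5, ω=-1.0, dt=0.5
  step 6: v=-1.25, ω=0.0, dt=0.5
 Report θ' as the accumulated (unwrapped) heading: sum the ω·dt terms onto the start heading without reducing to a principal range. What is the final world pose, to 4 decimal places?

(-0.2494, -1.1894, 2.5048)

step 1: θ'=3.8798 (R=-1.7500) → pose (-1.8694, 0.3959, 3.8798)
step 2: θ'=3.2548 (R=-5.0000) → pose (-4.6694, -0.8737, 3.2548)
step 3: θ'=3.2548 (straight) → pose (-1.6886, -0.5348, 3.2548)
step 4: θ'=3.0048 (R=1.0000) → pose (-1.4393, -0.5377, 3.0048)
step 5: θ'=2.5048 (R=1.5000) → pose (-0.7519, -0.8177, 2.5048)
step 6: θ'=2.5048 (straight) → pose (-0.2494, -1.1894, 2.5048)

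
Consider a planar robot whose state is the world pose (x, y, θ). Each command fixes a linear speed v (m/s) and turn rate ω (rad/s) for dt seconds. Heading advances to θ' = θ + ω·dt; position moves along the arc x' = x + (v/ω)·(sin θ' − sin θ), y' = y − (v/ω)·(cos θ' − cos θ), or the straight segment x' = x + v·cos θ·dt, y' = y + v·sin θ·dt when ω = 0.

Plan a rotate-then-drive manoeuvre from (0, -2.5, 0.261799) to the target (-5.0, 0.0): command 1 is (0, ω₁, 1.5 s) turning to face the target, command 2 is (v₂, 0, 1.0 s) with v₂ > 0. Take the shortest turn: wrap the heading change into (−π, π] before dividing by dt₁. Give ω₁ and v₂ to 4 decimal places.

ω₁ = 1.6108, v₂ = 5.5902

heading to target = atan2(0−-2.5, -5−0) = 2.6779
Δθ = wrap(2.6779 − 0.2618) = 2.4161; ω₁ = Δθ/dt₁ = 1.6108
distance = √((-5−0)² + (0−-2.5)²) = 5.5902; v₂ = distance/dt₂ = 5.5902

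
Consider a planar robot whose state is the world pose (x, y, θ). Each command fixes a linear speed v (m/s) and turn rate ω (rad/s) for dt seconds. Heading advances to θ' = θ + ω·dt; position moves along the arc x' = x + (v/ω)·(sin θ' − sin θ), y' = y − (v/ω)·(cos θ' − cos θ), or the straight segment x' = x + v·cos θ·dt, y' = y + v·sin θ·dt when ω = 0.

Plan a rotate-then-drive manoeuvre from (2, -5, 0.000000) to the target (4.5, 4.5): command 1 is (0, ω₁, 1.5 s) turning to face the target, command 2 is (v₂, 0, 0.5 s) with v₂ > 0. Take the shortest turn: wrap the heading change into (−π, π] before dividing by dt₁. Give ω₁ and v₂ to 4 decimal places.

ω₁ = 0.8756, v₂ = 19.6469

heading to target = atan2(4.5−-5, 4.5−2) = 1.3135
Δθ = wrap(1.3135 − 0.0000) = 1.3135; ω₁ = Δθ/dt₁ = 0.8756
distance = √((4.5−2)² + (4.5−-5)²) = 9.8234; v₂ = distance/dt₂ = 19.6469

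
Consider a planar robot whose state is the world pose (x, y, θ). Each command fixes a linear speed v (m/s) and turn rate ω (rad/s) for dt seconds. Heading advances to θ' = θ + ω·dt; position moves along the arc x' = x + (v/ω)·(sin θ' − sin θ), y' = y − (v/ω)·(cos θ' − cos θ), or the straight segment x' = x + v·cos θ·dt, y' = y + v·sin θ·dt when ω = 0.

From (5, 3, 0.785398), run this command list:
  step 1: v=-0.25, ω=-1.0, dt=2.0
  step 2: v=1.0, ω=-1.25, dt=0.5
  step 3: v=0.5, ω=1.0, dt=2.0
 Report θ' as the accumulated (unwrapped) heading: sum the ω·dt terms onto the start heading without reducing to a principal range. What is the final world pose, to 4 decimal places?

step 1: θ'=-1.2146 (R=0.2500) → pose (4.5889, 3.0896, -1.2146)
step 2: θ'=-1.8396 (R=-0.8000) → pose (4.6104, 2.5982, -1.8396)
step 3: θ'=0.1604 (R=0.5000) → pose (5.1723, 1.9718, 0.1604)

(5.1723, 1.9718, 0.1604)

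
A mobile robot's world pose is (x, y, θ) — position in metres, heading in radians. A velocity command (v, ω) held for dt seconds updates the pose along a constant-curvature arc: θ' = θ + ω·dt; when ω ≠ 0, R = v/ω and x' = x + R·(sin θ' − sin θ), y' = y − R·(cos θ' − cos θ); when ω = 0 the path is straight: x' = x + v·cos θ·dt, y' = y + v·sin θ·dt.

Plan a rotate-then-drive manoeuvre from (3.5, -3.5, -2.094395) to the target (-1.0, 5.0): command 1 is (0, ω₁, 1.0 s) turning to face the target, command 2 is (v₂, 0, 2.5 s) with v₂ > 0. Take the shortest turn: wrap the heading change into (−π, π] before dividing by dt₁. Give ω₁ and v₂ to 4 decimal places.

heading to target = atan2(5−-3.5, -1−3.5) = 2.0577
Δθ = wrap(2.0577 − -2.0944) = -2.1311; ω₁ = Δθ/dt₁ = -2.1311
distance = √((-1−3.5)² + (5−-3.5)²) = 9.6177; v₂ = distance/dt₂ = 3.8471

ω₁ = -2.1311, v₂ = 3.8471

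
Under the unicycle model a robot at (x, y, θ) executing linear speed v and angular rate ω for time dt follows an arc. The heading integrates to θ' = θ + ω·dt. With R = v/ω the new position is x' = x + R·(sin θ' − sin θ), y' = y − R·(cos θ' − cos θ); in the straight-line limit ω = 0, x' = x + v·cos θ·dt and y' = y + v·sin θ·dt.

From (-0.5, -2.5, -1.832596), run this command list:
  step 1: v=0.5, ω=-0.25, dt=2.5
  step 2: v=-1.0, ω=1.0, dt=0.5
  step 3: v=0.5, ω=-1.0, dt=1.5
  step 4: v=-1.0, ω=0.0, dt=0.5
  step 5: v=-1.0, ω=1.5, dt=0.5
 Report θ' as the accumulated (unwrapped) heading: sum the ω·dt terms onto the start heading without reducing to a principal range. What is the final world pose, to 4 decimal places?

step 1: θ'=-2.4576 (R=-2.0000) → pose (-1.1681, -3.5325, -2.4576)
step 2: θ'=-1.9576 (R=-1.0000) → pose (-0.8738, -3.1346, -1.9576)
step 3: θ'=-3.4576 (R=-0.5000) → pose (-1.4923, -3.4213, -3.4576)
step 4: θ'=-3.4576 (straight) → pose (-1.0170, -3.5767, -3.4576)
step 5: θ'=-2.7076 (R=-0.6667) → pose (-0.5295, -3.5479, -2.7076)

(-0.5295, -3.5479, -2.7076)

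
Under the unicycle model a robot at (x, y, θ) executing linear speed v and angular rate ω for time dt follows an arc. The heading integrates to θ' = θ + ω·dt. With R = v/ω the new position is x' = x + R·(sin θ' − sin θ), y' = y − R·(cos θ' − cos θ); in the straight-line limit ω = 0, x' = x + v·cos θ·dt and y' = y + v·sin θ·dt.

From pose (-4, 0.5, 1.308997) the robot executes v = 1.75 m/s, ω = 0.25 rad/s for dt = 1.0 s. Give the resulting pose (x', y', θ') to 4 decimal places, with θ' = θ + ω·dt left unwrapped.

θ' = 1.3090 + 0.25·1.0 = 1.5590
R = v/ω = 1.75/0.25 = 7.0000
x' = -4 + 7.0000·(sin 1.5590 − sin 1.3090) = -3.7620
y' = 0.5 − 7.0000·(cos 1.5590 − cos 1.3090) = 2.2291

(-3.7620, 2.2291, 1.5590)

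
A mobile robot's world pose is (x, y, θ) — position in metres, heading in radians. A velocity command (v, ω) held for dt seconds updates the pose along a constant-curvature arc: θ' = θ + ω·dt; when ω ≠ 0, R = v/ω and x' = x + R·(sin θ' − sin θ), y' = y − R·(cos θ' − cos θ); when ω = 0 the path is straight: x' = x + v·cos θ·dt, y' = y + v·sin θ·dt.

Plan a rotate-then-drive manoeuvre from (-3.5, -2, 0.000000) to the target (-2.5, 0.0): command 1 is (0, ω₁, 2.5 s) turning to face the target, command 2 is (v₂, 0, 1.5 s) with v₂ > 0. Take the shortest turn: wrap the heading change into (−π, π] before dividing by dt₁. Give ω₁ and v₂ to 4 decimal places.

heading to target = atan2(0−-2, -2.5−-3.5) = 1.1071
Δθ = wrap(1.1071 − 0.0000) = 1.1071; ω₁ = Δθ/dt₁ = 0.4429
distance = √((-2.5−-3.5)² + (0−-2)²) = 2.2361; v₂ = distance/dt₂ = 1.4907

ω₁ = 0.4429, v₂ = 1.4907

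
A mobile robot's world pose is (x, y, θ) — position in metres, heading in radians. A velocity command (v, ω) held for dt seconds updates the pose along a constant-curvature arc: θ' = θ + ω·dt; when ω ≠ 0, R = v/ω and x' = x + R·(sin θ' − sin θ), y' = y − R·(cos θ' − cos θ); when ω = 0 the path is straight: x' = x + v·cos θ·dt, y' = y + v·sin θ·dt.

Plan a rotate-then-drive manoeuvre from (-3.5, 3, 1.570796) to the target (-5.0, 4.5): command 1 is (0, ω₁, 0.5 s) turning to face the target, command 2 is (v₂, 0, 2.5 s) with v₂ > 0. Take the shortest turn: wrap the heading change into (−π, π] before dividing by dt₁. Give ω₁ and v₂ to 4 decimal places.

ω₁ = 1.5708, v₂ = 0.8485

heading to target = atan2(4.5−3, -5−-3.5) = 2.3562
Δθ = wrap(2.3562 − 1.5708) = 0.7854; ω₁ = Δθ/dt₁ = 1.5708
distance = √((-5−-3.5)² + (4.5−3)²) = 2.1213; v₂ = distance/dt₂ = 0.8485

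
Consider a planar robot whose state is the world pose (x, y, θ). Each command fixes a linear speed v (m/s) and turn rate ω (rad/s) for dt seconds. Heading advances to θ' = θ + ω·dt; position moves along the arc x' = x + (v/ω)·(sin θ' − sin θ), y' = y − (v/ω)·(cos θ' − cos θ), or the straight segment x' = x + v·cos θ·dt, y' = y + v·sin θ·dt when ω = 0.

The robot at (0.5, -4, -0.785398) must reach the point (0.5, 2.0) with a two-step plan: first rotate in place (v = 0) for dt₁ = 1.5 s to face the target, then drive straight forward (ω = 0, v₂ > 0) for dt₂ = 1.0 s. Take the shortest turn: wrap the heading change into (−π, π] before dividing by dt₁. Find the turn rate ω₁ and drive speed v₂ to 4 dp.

heading to target = atan2(2−-4, 0.5−0.5) = 1.5708
Δθ = wrap(1.5708 − -0.7854) = 2.3562; ω₁ = Δθ/dt₁ = 1.5708
distance = √((0.5−0.5)² + (2−-4)²) = 6.0000; v₂ = distance/dt₂ = 6.0000

ω₁ = 1.5708, v₂ = 6.0000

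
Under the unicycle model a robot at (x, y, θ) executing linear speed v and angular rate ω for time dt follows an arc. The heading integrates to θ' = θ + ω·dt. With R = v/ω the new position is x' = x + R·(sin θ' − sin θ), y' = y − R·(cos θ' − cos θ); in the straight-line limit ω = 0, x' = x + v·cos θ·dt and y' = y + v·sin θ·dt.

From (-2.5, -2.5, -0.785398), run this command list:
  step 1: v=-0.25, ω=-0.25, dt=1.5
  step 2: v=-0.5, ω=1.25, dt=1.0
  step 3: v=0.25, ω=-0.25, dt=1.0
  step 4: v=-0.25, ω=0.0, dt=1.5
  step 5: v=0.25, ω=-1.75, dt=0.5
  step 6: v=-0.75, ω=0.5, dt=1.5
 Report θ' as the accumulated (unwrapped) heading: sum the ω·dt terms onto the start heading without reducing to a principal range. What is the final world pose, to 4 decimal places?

step 1: θ'=-1.1604 (R=1.0000) → pose (-2.7099, -2.1919, -1.1604)
step 2: θ'=0.0896 (R=-0.4000) → pose (-3.1124, -1.9531, 0.0896)
step 3: θ'=-0.1604 (R=-1.0000) → pose (-2.8632, -1.9619, -0.1604)
step 4: θ'=-0.1604 (straight) → pose (-3.2334, -1.9020, -0.1604)
step 5: θ'=-1.0354 (R=-0.1429) → pose (-3.1334, -1.9701, -1.0354)
step 6: θ'=-0.2854 (R=-1.5000) → pose (-4.0012, -1.2961, -0.2854)

(-4.0012, -1.2961, -0.2854)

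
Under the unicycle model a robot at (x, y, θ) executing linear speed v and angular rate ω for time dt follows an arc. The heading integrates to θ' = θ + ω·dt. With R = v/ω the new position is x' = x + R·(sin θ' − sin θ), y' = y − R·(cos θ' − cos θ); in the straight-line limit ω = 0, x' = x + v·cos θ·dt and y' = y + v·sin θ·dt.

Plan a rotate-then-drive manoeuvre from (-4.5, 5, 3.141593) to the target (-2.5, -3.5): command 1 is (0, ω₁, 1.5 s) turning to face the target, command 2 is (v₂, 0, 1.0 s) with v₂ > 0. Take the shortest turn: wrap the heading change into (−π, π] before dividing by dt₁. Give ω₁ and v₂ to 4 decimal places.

ω₁ = 1.2013, v₂ = 8.7321

heading to target = atan2(-3.5−5, -2.5−-4.5) = -1.3397
Δθ = wrap(-1.3397 − 3.1416) = 1.8019; ω₁ = Δθ/dt₁ = 1.2013
distance = √((-2.5−-4.5)² + (-3.5−5)²) = 8.7321; v₂ = distance/dt₂ = 8.7321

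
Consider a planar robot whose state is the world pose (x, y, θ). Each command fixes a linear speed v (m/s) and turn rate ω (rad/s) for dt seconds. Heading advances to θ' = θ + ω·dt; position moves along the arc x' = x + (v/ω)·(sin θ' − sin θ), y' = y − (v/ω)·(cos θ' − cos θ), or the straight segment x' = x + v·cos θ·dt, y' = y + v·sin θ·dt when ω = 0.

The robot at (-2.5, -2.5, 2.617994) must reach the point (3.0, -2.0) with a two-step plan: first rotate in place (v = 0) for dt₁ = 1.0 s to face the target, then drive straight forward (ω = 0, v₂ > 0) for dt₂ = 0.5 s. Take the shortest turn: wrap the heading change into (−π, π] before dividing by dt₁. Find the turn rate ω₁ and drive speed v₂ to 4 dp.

ω₁ = -2.5273, v₂ = 11.0454

heading to target = atan2(-2−-2.5, 3−-2.5) = 0.0907
Δθ = wrap(0.0907 − 2.6180) = -2.5273; ω₁ = Δθ/dt₁ = -2.5273
distance = √((3−-2.5)² + (-2−-2.5)²) = 5.5227; v₂ = distance/dt₂ = 11.0454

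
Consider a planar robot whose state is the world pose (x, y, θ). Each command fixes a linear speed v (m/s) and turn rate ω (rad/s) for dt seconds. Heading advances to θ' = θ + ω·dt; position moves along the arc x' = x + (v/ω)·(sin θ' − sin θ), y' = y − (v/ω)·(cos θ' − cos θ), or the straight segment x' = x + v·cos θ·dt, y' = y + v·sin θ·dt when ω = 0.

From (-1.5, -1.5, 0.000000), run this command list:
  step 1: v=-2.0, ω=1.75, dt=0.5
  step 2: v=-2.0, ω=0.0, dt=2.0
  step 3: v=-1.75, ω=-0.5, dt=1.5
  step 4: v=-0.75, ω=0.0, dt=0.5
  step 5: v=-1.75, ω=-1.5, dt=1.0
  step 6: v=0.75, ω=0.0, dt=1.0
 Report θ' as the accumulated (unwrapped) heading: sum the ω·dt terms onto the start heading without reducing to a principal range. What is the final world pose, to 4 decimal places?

(-8.7072, -6.0615, -1.3750)

step 1: θ'=0.8750 (R=-1.1429) → pose (-2.3772, -1.9103, 0.8750)
step 2: θ'=0.8750 (straight) → pose (-4.9412, -4.9805, 0.8750)
step 3: θ'=0.1250 (R=3.5000) → pose (-7.1912, -6.2097, 0.1250)
step 4: θ'=0.1250 (straight) → pose (-7.5633, -6.2564, 0.1250)
step 5: θ'=-1.3750 (R=1.1667) → pose (-8.8531, -5.3258, -1.3750)
step 6: θ'=-1.3750 (straight) → pose (-8.7072, -6.0615, -1.3750)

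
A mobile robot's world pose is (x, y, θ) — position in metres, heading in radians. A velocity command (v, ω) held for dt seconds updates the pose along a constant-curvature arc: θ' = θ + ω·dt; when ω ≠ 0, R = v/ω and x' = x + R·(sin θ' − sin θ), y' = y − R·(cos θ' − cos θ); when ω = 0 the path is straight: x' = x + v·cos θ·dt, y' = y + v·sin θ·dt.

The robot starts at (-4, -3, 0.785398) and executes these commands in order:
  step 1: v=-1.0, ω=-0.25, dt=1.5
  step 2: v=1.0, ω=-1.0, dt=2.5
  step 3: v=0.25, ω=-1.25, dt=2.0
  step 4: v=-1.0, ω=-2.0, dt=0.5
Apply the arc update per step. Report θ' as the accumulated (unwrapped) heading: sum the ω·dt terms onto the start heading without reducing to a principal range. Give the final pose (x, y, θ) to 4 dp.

step 1: θ'=0.4104 (R=4.0000) → pose (-5.2325, -3.8394, 0.4104)
step 2: θ'=-2.0896 (R=-1.0000) → pose (-3.9651, -5.2522, -2.0896)
step 3: θ'=-4.5896 (R=-0.2000) → pose (-4.3373, -5.1776, -4.5896)
step 4: θ'=-5.5896 (R=0.5000) → pose (-4.5139, -5.6233, -5.5896)

(-4.5139, -5.6233, -5.5896)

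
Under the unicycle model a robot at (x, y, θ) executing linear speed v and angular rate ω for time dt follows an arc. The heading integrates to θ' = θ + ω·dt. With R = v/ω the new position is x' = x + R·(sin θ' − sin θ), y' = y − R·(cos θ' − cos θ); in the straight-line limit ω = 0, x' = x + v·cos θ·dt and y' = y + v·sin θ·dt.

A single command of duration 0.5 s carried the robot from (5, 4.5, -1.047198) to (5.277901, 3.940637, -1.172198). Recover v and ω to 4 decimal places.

Δθ = -1.172198 − -1.047198 = -0.125000
ω = Δθ/dt = -0.125000/0.5 = -0.2500
R = −Δy/(cos θ' − cos θ) = -5.0000
v = R·ω = -5.0000·-0.2500 = 1.2500

v = 1.2500, ω = -0.2500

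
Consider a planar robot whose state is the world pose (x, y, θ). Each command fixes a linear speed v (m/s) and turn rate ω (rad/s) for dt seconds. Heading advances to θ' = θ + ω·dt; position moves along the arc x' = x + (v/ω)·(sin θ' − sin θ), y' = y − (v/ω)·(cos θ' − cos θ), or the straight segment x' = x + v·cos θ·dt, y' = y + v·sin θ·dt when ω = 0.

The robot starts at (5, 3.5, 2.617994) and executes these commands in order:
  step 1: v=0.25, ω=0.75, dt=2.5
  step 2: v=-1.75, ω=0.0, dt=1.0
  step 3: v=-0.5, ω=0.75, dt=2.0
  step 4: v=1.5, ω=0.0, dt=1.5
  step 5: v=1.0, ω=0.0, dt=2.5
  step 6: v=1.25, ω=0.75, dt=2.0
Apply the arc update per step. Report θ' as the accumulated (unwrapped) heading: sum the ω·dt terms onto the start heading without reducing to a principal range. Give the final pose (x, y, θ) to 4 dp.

(11.0165, 5.4250, 7.4930)

step 1: θ'=4.4930 (R=0.3333) → pose (4.5080, 3.2839, 4.4930)
step 2: θ'=4.4930 (straight) → pose (4.8889, 4.9919, 4.4930)
step 3: θ'=5.9930 (R=-0.6667) → pose (4.4289, 5.7758, 5.9930)
step 4: θ'=5.9930 (straight) → pose (6.5849, 5.1320, 5.9930)
step 5: θ'=5.9930 (straight) → pose (8.9803, 4.4167, 5.9930)
step 6: θ'=7.4930 (R=1.6667) → pose (11.0165, 5.4250, 7.4930)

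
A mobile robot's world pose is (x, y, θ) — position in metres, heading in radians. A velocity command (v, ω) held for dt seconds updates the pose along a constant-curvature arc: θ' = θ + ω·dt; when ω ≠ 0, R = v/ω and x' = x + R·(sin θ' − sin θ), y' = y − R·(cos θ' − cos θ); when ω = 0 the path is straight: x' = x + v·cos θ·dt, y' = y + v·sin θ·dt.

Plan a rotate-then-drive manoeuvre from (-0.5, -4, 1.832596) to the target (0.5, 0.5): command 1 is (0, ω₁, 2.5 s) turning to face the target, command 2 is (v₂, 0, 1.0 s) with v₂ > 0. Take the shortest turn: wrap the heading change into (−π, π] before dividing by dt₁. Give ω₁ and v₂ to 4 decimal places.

heading to target = atan2(0.5−-4, 0.5−-0.5) = 1.3521
Δθ = wrap(1.3521 − 1.8326) = -0.4805; ω₁ = Δθ/dt₁ = -0.1922
distance = √((0.5−-0.5)² + (0.5−-4)²) = 4.6098; v₂ = distance/dt₂ = 4.6098

ω₁ = -0.1922, v₂ = 4.6098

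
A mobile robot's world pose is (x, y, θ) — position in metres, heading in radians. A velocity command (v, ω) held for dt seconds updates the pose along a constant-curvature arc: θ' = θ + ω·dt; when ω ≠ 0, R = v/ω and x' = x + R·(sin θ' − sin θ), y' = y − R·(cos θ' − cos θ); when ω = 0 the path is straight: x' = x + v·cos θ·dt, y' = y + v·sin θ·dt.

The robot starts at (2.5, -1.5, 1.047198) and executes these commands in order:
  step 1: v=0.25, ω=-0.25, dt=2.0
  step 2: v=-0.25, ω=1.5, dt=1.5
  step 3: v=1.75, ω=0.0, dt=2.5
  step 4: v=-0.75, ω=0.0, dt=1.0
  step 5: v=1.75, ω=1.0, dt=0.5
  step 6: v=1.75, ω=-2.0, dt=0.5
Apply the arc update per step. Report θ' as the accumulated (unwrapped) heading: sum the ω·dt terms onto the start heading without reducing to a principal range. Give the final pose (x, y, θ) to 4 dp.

step 1: θ'=0.5472 (R=-1.0000) → pose (2.8457, -1.1460, 0.5472)
step 2: θ'=2.7972 (R=-0.1667) → pose (2.8762, -1.4452, 2.7972)
step 3: θ'=2.7972 (straight) → pose (-1.2419, 0.0319, 2.7972)
step 4: θ'=2.7972 (straight) → pose (-0.5360, -0.2213, 2.7972)
step 5: θ'=3.2972 (R=1.7500) → pose (-1.3980, -0.1397, 3.2972)
step 6: θ'=2.2972 (R=-0.8750) → pose (-2.1878, 0.1436, 2.2972)

(-2.1878, 0.1436, 2.2972)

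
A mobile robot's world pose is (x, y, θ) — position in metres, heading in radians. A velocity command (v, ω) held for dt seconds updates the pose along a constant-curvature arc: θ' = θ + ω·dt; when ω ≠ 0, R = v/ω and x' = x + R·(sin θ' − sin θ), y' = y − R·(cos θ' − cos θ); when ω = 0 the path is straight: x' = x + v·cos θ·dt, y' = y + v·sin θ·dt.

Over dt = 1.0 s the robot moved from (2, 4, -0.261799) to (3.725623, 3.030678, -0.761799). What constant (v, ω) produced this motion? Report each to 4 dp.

Δθ = -0.761799 − -0.261799 = -0.500000
ω = Δθ/dt = -0.500000/1.0 = -0.5000
R = Δx/(sin θ' − sin θ) = -4.0000
v = R·ω = -4.0000·-0.5000 = 2.0000

v = 2.0000, ω = -0.5000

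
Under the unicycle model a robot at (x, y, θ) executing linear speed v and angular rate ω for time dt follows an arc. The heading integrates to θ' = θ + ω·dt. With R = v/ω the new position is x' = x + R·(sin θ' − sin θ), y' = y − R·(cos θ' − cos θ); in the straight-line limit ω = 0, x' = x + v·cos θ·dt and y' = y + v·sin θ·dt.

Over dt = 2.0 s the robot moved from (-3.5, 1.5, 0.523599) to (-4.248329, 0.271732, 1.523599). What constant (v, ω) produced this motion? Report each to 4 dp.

v = -0.7500, ω = 0.5000

Δθ = 1.523599 − 0.523599 = 1.000000
ω = Δθ/dt = 1.000000/2.0 = 0.5000
R = −Δy/(cos θ' − cos θ) = -1.5000
v = R·ω = -1.5000·0.5000 = -0.7500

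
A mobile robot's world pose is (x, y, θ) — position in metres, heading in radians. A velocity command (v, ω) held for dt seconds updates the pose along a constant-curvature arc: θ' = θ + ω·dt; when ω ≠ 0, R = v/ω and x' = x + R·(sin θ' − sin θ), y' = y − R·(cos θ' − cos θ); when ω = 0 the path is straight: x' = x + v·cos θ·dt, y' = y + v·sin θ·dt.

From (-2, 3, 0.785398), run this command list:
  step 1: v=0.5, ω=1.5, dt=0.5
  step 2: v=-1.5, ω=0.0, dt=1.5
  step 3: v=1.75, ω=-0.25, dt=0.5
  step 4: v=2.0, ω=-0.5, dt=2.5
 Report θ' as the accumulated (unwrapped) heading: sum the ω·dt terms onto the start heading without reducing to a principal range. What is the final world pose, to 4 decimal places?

step 1: θ'=1.5354 (R=0.3333) → pose (-1.9026, 3.2239, 1.5354)
step 2: θ'=1.5354 (straight) → pose (-1.9822, 0.9753, 1.5354)
step 3: θ'=1.4104 (R=-7.0000) → pose (-1.8967, 1.8456, 1.4104)
step 4: θ'=0.1604 (R=-4.0000) → pose (1.4131, 5.1554, 0.1604)

(1.4131, 5.1554, 0.1604)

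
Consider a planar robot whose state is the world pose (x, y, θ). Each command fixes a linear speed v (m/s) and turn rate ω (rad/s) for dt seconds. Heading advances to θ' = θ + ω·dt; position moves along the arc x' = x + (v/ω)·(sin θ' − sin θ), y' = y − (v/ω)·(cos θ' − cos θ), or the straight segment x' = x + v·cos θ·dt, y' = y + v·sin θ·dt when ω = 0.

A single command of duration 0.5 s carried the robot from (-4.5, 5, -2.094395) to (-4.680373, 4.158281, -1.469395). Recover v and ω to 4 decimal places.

v = 1.7500, ω = 1.2500

Δθ = -1.469395 − -2.094395 = 0.625000
ω = Δθ/dt = 0.625000/0.5 = 1.2500
R = −Δy/(cos θ' − cos θ) = 1.4000
v = R·ω = 1.4000·1.2500 = 1.7500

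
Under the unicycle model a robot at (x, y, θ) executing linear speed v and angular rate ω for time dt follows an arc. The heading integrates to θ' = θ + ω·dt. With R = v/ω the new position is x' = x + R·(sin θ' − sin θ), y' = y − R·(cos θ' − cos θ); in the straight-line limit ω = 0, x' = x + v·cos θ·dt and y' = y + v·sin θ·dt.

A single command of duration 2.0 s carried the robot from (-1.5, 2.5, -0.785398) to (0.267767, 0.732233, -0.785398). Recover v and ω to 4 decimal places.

Δθ = -0.785398 − -0.785398 = 0.000000
ω = Δθ/dt = 0.000000/2.0 = 0.0000
ω = 0 → v = (Δx·cos θ + Δy·sin θ)/dt = 1.2500

v = 1.2500, ω = 0.0000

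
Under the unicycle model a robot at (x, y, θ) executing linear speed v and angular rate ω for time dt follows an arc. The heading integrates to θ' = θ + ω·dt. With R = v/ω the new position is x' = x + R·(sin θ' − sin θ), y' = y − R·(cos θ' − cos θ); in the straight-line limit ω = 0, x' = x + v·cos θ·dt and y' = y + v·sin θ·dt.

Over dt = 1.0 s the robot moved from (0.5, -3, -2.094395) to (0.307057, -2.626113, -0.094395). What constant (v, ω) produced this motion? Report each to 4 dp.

v = -0.5000, ω = 2.0000

Δθ = -0.094395 − -2.094395 = 2.000000
ω = Δθ/dt = 2.000000/1.0 = 2.0000
R = −Δy/(cos θ' − cos θ) = -0.2500
v = R·ω = -0.2500·2.0000 = -0.5000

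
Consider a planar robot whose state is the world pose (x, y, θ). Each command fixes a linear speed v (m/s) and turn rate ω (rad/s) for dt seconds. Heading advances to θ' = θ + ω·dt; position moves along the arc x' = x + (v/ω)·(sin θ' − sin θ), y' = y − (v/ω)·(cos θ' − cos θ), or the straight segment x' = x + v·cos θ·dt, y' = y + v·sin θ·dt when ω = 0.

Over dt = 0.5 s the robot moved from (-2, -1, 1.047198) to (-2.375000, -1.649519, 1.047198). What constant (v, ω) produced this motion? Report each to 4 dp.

Δθ = 1.047198 − 1.047198 = 0.000000
ω = Δθ/dt = 0.000000/0.5 = 0.0000
ω = 0 → v = (Δx·cos θ + Δy·sin θ)/dt = -1.5000

v = -1.5000, ω = 0.0000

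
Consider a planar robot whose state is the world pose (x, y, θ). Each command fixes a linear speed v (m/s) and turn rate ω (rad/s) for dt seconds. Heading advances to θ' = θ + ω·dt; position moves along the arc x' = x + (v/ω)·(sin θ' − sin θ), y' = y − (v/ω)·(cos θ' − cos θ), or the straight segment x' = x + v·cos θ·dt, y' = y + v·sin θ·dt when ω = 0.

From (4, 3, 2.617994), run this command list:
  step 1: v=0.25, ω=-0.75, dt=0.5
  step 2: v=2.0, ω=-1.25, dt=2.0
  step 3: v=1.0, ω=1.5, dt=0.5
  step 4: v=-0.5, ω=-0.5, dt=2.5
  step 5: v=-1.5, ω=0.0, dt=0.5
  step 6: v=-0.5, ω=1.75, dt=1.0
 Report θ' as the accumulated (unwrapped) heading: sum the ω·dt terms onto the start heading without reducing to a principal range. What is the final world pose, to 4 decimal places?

step 1: θ'=2.2430 (R=-0.3333) → pose (3.9058, 3.0811, 2.2430)
step 2: θ'=-0.2570 (R=-1.6000) → pose (5.5645, 5.6249, -0.2570)
step 3: θ'=0.4930 (R=0.6667) → pose (6.0494, 5.6824, 0.4930)
step 4: θ'=-0.7570 (R=1.0000) → pose (4.8894, 5.8364, -0.7570)
step 5: θ'=-0.7570 (straight) → pose (4.3443, 6.3515, -0.7570)
step 6: θ'=0.9930 (R=-0.2857) → pose (3.9087, 6.2998, 0.9930)

(3.9087, 6.2998, 0.9930)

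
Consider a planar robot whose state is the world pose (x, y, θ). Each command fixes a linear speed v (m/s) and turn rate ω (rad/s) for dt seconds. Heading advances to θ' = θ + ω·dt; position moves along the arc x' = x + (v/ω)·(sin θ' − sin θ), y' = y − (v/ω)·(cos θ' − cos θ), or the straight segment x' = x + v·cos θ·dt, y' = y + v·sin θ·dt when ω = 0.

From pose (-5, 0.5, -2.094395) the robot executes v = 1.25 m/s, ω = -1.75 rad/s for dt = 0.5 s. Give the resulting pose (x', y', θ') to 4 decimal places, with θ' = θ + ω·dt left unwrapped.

θ' = -2.0944 + -1.75·0.5 = -2.9694
R = v/ω = 1.25/-1.75 = -0.7143
x' = -5 + -0.7143·(sin -2.9694 − sin -2.0944) = -5.4962
y' = 0.5 − -0.7143·(cos -2.9694 − cos -2.0944) = 0.1534

(-5.4962, 0.1534, -2.9694)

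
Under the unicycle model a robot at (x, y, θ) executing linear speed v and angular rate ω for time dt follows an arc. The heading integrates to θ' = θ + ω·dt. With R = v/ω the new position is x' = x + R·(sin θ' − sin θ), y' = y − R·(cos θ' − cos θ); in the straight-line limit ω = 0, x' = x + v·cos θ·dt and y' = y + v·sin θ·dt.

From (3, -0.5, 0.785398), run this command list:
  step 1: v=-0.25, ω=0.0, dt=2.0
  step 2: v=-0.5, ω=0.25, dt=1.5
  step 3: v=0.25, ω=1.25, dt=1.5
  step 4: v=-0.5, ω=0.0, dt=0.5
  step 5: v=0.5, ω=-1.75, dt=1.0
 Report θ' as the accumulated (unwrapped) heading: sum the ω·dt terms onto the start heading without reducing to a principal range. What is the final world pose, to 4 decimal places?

step 1: θ'=0.7854 (straight) → pose (2.6464, -0.8536, 0.7854)
step 2: θ'=1.1604 (R=-2.0000) → pose (2.2267, -1.4698, 1.1604)
step 3: θ'=3.0354 (R=0.2000) → pose (2.0645, -1.1911, 3.0354)
step 4: θ'=3.0354 (straight) → pose (2.3131, -1.2176, 3.0354)
step 5: θ'=1.2854 (R=-0.2857) → pose (2.0693, -0.8531, 1.2854)

(2.0693, -0.8531, 1.2854)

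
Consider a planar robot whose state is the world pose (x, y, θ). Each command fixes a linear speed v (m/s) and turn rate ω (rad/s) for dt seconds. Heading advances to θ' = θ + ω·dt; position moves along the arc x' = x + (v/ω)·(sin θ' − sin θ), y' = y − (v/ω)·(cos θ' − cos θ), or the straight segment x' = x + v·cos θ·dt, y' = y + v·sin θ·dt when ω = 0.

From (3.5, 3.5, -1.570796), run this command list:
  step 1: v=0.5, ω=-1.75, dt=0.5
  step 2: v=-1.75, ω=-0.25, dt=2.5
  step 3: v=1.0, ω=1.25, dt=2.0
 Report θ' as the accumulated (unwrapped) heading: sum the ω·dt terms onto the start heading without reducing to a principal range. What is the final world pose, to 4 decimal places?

step 1: θ'=-2.4458 (R=-0.2857) → pose (3.3974, 3.2807, -2.4458)
step 2: θ'=-3.0708 (R=7.0000) → pose (7.3892, 4.8904, -3.0708)
step 3: θ'=-0.5708 (R=0.8000) → pose (7.0136, 3.4192, -0.5708)

(7.0136, 3.4192, -0.5708)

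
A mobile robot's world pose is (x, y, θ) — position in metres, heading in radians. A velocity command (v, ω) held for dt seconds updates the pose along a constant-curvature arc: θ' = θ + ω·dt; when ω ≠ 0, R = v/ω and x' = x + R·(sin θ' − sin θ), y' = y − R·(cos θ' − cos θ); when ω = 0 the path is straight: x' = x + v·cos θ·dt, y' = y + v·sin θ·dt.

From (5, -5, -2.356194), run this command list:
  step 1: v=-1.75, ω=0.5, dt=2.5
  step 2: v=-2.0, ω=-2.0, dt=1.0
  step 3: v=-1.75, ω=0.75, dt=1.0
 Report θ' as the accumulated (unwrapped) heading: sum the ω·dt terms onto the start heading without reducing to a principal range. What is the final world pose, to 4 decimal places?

(8.0801, 1.1725, -2.3562)

step 1: θ'=-1.1062 (R=-3.5000) → pose (5.6541, -0.9569, -1.1062)
step 2: θ'=-3.1062 (R=1.0000) → pose (6.5127, 0.4905, -3.1062)
step 3: θ'=-2.3562 (R=-2.3333) → pose (8.0801, 1.1725, -2.3562)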